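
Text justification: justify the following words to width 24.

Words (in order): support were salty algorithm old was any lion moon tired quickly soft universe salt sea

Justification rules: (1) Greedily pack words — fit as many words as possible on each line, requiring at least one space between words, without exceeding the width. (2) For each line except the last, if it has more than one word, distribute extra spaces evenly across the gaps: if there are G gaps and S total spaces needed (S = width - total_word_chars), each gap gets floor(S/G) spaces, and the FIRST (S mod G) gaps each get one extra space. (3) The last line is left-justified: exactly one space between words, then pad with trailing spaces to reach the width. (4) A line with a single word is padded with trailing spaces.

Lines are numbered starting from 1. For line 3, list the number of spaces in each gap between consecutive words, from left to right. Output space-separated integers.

Answer: 2 1 1

Derivation:
Line 1: ['support', 'were', 'salty'] (min_width=18, slack=6)
Line 2: ['algorithm', 'old', 'was', 'any'] (min_width=21, slack=3)
Line 3: ['lion', 'moon', 'tired', 'quickly'] (min_width=23, slack=1)
Line 4: ['soft', 'universe', 'salt', 'sea'] (min_width=22, slack=2)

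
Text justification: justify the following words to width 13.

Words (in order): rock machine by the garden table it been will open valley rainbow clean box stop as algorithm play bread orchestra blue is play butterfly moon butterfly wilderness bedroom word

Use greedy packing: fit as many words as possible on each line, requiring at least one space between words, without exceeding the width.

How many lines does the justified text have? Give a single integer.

Line 1: ['rock', 'machine'] (min_width=12, slack=1)
Line 2: ['by', 'the', 'garden'] (min_width=13, slack=0)
Line 3: ['table', 'it', 'been'] (min_width=13, slack=0)
Line 4: ['will', 'open'] (min_width=9, slack=4)
Line 5: ['valley'] (min_width=6, slack=7)
Line 6: ['rainbow', 'clean'] (min_width=13, slack=0)
Line 7: ['box', 'stop', 'as'] (min_width=11, slack=2)
Line 8: ['algorithm'] (min_width=9, slack=4)
Line 9: ['play', 'bread'] (min_width=10, slack=3)
Line 10: ['orchestra'] (min_width=9, slack=4)
Line 11: ['blue', 'is', 'play'] (min_width=12, slack=1)
Line 12: ['butterfly'] (min_width=9, slack=4)
Line 13: ['moon'] (min_width=4, slack=9)
Line 14: ['butterfly'] (min_width=9, slack=4)
Line 15: ['wilderness'] (min_width=10, slack=3)
Line 16: ['bedroom', 'word'] (min_width=12, slack=1)
Total lines: 16

Answer: 16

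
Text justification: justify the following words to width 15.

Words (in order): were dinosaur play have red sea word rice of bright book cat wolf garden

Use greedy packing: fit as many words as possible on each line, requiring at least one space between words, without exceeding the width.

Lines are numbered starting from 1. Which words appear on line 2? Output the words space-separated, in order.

Line 1: ['were', 'dinosaur'] (min_width=13, slack=2)
Line 2: ['play', 'have', 'red'] (min_width=13, slack=2)
Line 3: ['sea', 'word', 'rice'] (min_width=13, slack=2)
Line 4: ['of', 'bright', 'book'] (min_width=14, slack=1)
Line 5: ['cat', 'wolf', 'garden'] (min_width=15, slack=0)

Answer: play have red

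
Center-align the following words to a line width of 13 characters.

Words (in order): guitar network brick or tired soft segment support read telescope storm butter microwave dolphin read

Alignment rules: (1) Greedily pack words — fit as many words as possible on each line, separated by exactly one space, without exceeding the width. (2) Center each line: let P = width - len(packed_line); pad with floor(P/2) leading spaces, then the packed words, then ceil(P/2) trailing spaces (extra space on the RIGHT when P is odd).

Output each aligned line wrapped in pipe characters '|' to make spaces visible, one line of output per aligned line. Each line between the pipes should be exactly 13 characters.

Line 1: ['guitar'] (min_width=6, slack=7)
Line 2: ['network', 'brick'] (min_width=13, slack=0)
Line 3: ['or', 'tired', 'soft'] (min_width=13, slack=0)
Line 4: ['segment'] (min_width=7, slack=6)
Line 5: ['support', 'read'] (min_width=12, slack=1)
Line 6: ['telescope'] (min_width=9, slack=4)
Line 7: ['storm', 'butter'] (min_width=12, slack=1)
Line 8: ['microwave'] (min_width=9, slack=4)
Line 9: ['dolphin', 'read'] (min_width=12, slack=1)

Answer: |   guitar    |
|network brick|
|or tired soft|
|   segment   |
|support read |
|  telescope  |
|storm butter |
|  microwave  |
|dolphin read |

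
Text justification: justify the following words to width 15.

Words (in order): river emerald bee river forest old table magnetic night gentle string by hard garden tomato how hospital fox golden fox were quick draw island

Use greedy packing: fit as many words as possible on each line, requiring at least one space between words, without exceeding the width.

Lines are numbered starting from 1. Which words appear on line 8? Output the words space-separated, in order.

Answer: how hospital

Derivation:
Line 1: ['river', 'emerald'] (min_width=13, slack=2)
Line 2: ['bee', 'river'] (min_width=9, slack=6)
Line 3: ['forest', 'old'] (min_width=10, slack=5)
Line 4: ['table', 'magnetic'] (min_width=14, slack=1)
Line 5: ['night', 'gentle'] (min_width=12, slack=3)
Line 6: ['string', 'by', 'hard'] (min_width=14, slack=1)
Line 7: ['garden', 'tomato'] (min_width=13, slack=2)
Line 8: ['how', 'hospital'] (min_width=12, slack=3)
Line 9: ['fox', 'golden', 'fox'] (min_width=14, slack=1)
Line 10: ['were', 'quick', 'draw'] (min_width=15, slack=0)
Line 11: ['island'] (min_width=6, slack=9)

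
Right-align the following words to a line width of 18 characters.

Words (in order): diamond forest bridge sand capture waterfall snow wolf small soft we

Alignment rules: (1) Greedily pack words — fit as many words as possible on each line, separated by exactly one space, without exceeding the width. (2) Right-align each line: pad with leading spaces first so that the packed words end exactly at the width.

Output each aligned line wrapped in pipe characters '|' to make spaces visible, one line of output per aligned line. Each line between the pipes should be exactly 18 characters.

Line 1: ['diamond', 'forest'] (min_width=14, slack=4)
Line 2: ['bridge', 'sand'] (min_width=11, slack=7)
Line 3: ['capture', 'waterfall'] (min_width=17, slack=1)
Line 4: ['snow', 'wolf', 'small'] (min_width=15, slack=3)
Line 5: ['soft', 'we'] (min_width=7, slack=11)

Answer: |    diamond forest|
|       bridge sand|
| capture waterfall|
|   snow wolf small|
|           soft we|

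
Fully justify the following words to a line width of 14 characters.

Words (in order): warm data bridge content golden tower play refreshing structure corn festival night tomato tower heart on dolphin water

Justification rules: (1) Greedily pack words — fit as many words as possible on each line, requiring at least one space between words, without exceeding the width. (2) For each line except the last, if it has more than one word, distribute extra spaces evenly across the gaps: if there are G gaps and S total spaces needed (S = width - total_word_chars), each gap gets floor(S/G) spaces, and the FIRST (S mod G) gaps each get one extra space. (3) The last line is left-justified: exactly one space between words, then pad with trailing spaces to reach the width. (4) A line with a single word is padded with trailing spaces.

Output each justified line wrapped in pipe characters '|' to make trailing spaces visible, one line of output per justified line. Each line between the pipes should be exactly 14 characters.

Line 1: ['warm', 'data'] (min_width=9, slack=5)
Line 2: ['bridge', 'content'] (min_width=14, slack=0)
Line 3: ['golden', 'tower'] (min_width=12, slack=2)
Line 4: ['play'] (min_width=4, slack=10)
Line 5: ['refreshing'] (min_width=10, slack=4)
Line 6: ['structure', 'corn'] (min_width=14, slack=0)
Line 7: ['festival', 'night'] (min_width=14, slack=0)
Line 8: ['tomato', 'tower'] (min_width=12, slack=2)
Line 9: ['heart', 'on'] (min_width=8, slack=6)
Line 10: ['dolphin', 'water'] (min_width=13, slack=1)

Answer: |warm      data|
|bridge content|
|golden   tower|
|play          |
|refreshing    |
|structure corn|
|festival night|
|tomato   tower|
|heart       on|
|dolphin water |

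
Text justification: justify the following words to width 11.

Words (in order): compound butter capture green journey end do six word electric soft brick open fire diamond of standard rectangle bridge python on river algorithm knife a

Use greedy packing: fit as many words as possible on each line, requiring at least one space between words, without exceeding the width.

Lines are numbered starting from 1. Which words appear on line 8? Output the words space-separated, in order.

Answer: soft brick

Derivation:
Line 1: ['compound'] (min_width=8, slack=3)
Line 2: ['butter'] (min_width=6, slack=5)
Line 3: ['capture'] (min_width=7, slack=4)
Line 4: ['green'] (min_width=5, slack=6)
Line 5: ['journey', 'end'] (min_width=11, slack=0)
Line 6: ['do', 'six', 'word'] (min_width=11, slack=0)
Line 7: ['electric'] (min_width=8, slack=3)
Line 8: ['soft', 'brick'] (min_width=10, slack=1)
Line 9: ['open', 'fire'] (min_width=9, slack=2)
Line 10: ['diamond', 'of'] (min_width=10, slack=1)
Line 11: ['standard'] (min_width=8, slack=3)
Line 12: ['rectangle'] (min_width=9, slack=2)
Line 13: ['bridge'] (min_width=6, slack=5)
Line 14: ['python', 'on'] (min_width=9, slack=2)
Line 15: ['river'] (min_width=5, slack=6)
Line 16: ['algorithm'] (min_width=9, slack=2)
Line 17: ['knife', 'a'] (min_width=7, slack=4)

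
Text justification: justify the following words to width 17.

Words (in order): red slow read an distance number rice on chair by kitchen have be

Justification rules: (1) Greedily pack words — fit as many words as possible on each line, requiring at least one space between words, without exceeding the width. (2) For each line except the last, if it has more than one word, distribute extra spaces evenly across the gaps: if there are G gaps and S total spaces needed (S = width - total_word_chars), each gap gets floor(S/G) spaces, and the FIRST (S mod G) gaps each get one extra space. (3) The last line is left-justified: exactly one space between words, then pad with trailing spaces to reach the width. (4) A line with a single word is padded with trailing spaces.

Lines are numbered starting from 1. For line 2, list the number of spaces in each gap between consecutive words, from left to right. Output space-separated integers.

Line 1: ['red', 'slow', 'read', 'an'] (min_width=16, slack=1)
Line 2: ['distance', 'number'] (min_width=15, slack=2)
Line 3: ['rice', 'on', 'chair', 'by'] (min_width=16, slack=1)
Line 4: ['kitchen', 'have', 'be'] (min_width=15, slack=2)

Answer: 3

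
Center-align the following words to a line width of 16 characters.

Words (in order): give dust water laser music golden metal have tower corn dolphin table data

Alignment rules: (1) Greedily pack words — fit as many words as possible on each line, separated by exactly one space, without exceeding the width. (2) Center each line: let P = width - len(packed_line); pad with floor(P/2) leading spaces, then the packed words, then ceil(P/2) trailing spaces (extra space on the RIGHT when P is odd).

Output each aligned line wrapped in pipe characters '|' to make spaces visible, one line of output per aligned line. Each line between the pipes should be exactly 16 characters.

Line 1: ['give', 'dust', 'water'] (min_width=15, slack=1)
Line 2: ['laser', 'music'] (min_width=11, slack=5)
Line 3: ['golden', 'metal'] (min_width=12, slack=4)
Line 4: ['have', 'tower', 'corn'] (min_width=15, slack=1)
Line 5: ['dolphin', 'table'] (min_width=13, slack=3)
Line 6: ['data'] (min_width=4, slack=12)

Answer: |give dust water |
|  laser music   |
|  golden metal  |
|have tower corn |
| dolphin table  |
|      data      |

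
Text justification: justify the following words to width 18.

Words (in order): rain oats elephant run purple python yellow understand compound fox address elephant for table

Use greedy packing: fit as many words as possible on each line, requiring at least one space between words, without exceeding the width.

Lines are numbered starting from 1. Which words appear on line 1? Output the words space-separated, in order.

Line 1: ['rain', 'oats', 'elephant'] (min_width=18, slack=0)
Line 2: ['run', 'purple', 'python'] (min_width=17, slack=1)
Line 3: ['yellow', 'understand'] (min_width=17, slack=1)
Line 4: ['compound', 'fox'] (min_width=12, slack=6)
Line 5: ['address', 'elephant'] (min_width=16, slack=2)
Line 6: ['for', 'table'] (min_width=9, slack=9)

Answer: rain oats elephant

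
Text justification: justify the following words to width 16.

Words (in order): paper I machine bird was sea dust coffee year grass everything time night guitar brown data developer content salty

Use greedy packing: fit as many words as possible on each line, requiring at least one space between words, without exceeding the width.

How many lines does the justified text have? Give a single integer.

Answer: 8

Derivation:
Line 1: ['paper', 'I', 'machine'] (min_width=15, slack=1)
Line 2: ['bird', 'was', 'sea'] (min_width=12, slack=4)
Line 3: ['dust', 'coffee', 'year'] (min_width=16, slack=0)
Line 4: ['grass', 'everything'] (min_width=16, slack=0)
Line 5: ['time', 'night'] (min_width=10, slack=6)
Line 6: ['guitar', 'brown'] (min_width=12, slack=4)
Line 7: ['data', 'developer'] (min_width=14, slack=2)
Line 8: ['content', 'salty'] (min_width=13, slack=3)
Total lines: 8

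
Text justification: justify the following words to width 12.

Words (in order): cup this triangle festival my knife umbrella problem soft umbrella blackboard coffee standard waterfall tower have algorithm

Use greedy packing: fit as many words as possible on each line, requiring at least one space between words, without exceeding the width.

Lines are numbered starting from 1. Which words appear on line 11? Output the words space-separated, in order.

Answer: waterfall

Derivation:
Line 1: ['cup', 'this'] (min_width=8, slack=4)
Line 2: ['triangle'] (min_width=8, slack=4)
Line 3: ['festival', 'my'] (min_width=11, slack=1)
Line 4: ['knife'] (min_width=5, slack=7)
Line 5: ['umbrella'] (min_width=8, slack=4)
Line 6: ['problem', 'soft'] (min_width=12, slack=0)
Line 7: ['umbrella'] (min_width=8, slack=4)
Line 8: ['blackboard'] (min_width=10, slack=2)
Line 9: ['coffee'] (min_width=6, slack=6)
Line 10: ['standard'] (min_width=8, slack=4)
Line 11: ['waterfall'] (min_width=9, slack=3)
Line 12: ['tower', 'have'] (min_width=10, slack=2)
Line 13: ['algorithm'] (min_width=9, slack=3)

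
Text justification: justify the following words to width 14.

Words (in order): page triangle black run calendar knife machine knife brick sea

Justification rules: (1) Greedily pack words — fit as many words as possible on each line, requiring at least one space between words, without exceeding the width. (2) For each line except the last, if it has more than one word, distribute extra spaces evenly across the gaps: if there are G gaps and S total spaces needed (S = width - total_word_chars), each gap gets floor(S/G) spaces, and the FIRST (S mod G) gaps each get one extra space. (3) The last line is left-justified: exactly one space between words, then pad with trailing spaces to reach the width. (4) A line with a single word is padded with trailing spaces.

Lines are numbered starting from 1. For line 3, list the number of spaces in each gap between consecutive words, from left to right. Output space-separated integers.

Answer: 1

Derivation:
Line 1: ['page', 'triangle'] (min_width=13, slack=1)
Line 2: ['black', 'run'] (min_width=9, slack=5)
Line 3: ['calendar', 'knife'] (min_width=14, slack=0)
Line 4: ['machine', 'knife'] (min_width=13, slack=1)
Line 5: ['brick', 'sea'] (min_width=9, slack=5)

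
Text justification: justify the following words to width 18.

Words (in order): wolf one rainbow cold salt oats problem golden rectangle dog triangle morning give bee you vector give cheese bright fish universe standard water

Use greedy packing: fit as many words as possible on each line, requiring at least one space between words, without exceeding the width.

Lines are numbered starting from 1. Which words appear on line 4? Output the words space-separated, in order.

Line 1: ['wolf', 'one', 'rainbow'] (min_width=16, slack=2)
Line 2: ['cold', 'salt', 'oats'] (min_width=14, slack=4)
Line 3: ['problem', 'golden'] (min_width=14, slack=4)
Line 4: ['rectangle', 'dog'] (min_width=13, slack=5)
Line 5: ['triangle', 'morning'] (min_width=16, slack=2)
Line 6: ['give', 'bee', 'you'] (min_width=12, slack=6)
Line 7: ['vector', 'give', 'cheese'] (min_width=18, slack=0)
Line 8: ['bright', 'fish'] (min_width=11, slack=7)
Line 9: ['universe', 'standard'] (min_width=17, slack=1)
Line 10: ['water'] (min_width=5, slack=13)

Answer: rectangle dog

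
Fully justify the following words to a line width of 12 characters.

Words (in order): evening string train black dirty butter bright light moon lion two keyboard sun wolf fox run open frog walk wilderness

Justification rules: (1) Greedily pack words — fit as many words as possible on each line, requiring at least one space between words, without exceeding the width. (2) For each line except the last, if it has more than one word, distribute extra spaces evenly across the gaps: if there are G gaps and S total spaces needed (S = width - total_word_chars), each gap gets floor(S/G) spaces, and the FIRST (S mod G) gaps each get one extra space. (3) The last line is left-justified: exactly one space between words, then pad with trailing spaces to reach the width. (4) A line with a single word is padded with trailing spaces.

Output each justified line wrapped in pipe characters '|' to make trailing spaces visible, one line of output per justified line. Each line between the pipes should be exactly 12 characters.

Line 1: ['evening'] (min_width=7, slack=5)
Line 2: ['string', 'train'] (min_width=12, slack=0)
Line 3: ['black', 'dirty'] (min_width=11, slack=1)
Line 4: ['butter'] (min_width=6, slack=6)
Line 5: ['bright', 'light'] (min_width=12, slack=0)
Line 6: ['moon', 'lion'] (min_width=9, slack=3)
Line 7: ['two', 'keyboard'] (min_width=12, slack=0)
Line 8: ['sun', 'wolf', 'fox'] (min_width=12, slack=0)
Line 9: ['run', 'open'] (min_width=8, slack=4)
Line 10: ['frog', 'walk'] (min_width=9, slack=3)
Line 11: ['wilderness'] (min_width=10, slack=2)

Answer: |evening     |
|string train|
|black  dirty|
|butter      |
|bright light|
|moon    lion|
|two keyboard|
|sun wolf fox|
|run     open|
|frog    walk|
|wilderness  |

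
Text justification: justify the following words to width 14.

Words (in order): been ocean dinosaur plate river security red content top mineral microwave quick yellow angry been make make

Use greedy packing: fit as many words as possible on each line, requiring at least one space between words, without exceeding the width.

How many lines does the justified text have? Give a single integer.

Answer: 9

Derivation:
Line 1: ['been', 'ocean'] (min_width=10, slack=4)
Line 2: ['dinosaur', 'plate'] (min_width=14, slack=0)
Line 3: ['river', 'security'] (min_width=14, slack=0)
Line 4: ['red', 'content'] (min_width=11, slack=3)
Line 5: ['top', 'mineral'] (min_width=11, slack=3)
Line 6: ['microwave'] (min_width=9, slack=5)
Line 7: ['quick', 'yellow'] (min_width=12, slack=2)
Line 8: ['angry', 'been'] (min_width=10, slack=4)
Line 9: ['make', 'make'] (min_width=9, slack=5)
Total lines: 9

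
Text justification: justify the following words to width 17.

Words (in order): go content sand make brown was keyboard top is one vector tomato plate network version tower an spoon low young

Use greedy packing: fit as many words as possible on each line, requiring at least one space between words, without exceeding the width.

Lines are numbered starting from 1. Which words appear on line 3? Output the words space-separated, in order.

Answer: keyboard top is

Derivation:
Line 1: ['go', 'content', 'sand'] (min_width=15, slack=2)
Line 2: ['make', 'brown', 'was'] (min_width=14, slack=3)
Line 3: ['keyboard', 'top', 'is'] (min_width=15, slack=2)
Line 4: ['one', 'vector', 'tomato'] (min_width=17, slack=0)
Line 5: ['plate', 'network'] (min_width=13, slack=4)
Line 6: ['version', 'tower', 'an'] (min_width=16, slack=1)
Line 7: ['spoon', 'low', 'young'] (min_width=15, slack=2)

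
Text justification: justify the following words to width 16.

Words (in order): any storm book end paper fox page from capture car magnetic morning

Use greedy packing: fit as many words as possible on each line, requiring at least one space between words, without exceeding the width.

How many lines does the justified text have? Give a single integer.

Answer: 5

Derivation:
Line 1: ['any', 'storm', 'book'] (min_width=14, slack=2)
Line 2: ['end', 'paper', 'fox'] (min_width=13, slack=3)
Line 3: ['page', 'from'] (min_width=9, slack=7)
Line 4: ['capture', 'car'] (min_width=11, slack=5)
Line 5: ['magnetic', 'morning'] (min_width=16, slack=0)
Total lines: 5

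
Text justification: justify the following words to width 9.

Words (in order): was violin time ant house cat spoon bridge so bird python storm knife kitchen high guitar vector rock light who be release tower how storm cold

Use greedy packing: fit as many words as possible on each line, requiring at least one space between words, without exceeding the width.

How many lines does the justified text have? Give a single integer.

Answer: 21

Derivation:
Line 1: ['was'] (min_width=3, slack=6)
Line 2: ['violin'] (min_width=6, slack=3)
Line 3: ['time', 'ant'] (min_width=8, slack=1)
Line 4: ['house', 'cat'] (min_width=9, slack=0)
Line 5: ['spoon'] (min_width=5, slack=4)
Line 6: ['bridge', 'so'] (min_width=9, slack=0)
Line 7: ['bird'] (min_width=4, slack=5)
Line 8: ['python'] (min_width=6, slack=3)
Line 9: ['storm'] (min_width=5, slack=4)
Line 10: ['knife'] (min_width=5, slack=4)
Line 11: ['kitchen'] (min_width=7, slack=2)
Line 12: ['high'] (min_width=4, slack=5)
Line 13: ['guitar'] (min_width=6, slack=3)
Line 14: ['vector'] (min_width=6, slack=3)
Line 15: ['rock'] (min_width=4, slack=5)
Line 16: ['light', 'who'] (min_width=9, slack=0)
Line 17: ['be'] (min_width=2, slack=7)
Line 18: ['release'] (min_width=7, slack=2)
Line 19: ['tower', 'how'] (min_width=9, slack=0)
Line 20: ['storm'] (min_width=5, slack=4)
Line 21: ['cold'] (min_width=4, slack=5)
Total lines: 21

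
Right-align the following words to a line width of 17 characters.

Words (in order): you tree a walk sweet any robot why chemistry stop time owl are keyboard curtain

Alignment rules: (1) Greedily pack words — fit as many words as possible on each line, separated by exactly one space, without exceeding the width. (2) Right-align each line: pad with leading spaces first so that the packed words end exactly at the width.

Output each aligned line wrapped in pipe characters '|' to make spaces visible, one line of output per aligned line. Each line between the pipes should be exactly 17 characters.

Line 1: ['you', 'tree', 'a', 'walk'] (min_width=15, slack=2)
Line 2: ['sweet', 'any', 'robot'] (min_width=15, slack=2)
Line 3: ['why', 'chemistry'] (min_width=13, slack=4)
Line 4: ['stop', 'time', 'owl', 'are'] (min_width=17, slack=0)
Line 5: ['keyboard', 'curtain'] (min_width=16, slack=1)

Answer: |  you tree a walk|
|  sweet any robot|
|    why chemistry|
|stop time owl are|
| keyboard curtain|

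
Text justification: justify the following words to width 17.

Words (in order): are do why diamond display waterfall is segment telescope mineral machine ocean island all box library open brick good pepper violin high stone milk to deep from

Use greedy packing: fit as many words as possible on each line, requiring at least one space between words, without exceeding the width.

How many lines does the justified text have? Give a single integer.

Answer: 10

Derivation:
Line 1: ['are', 'do', 'why'] (min_width=10, slack=7)
Line 2: ['diamond', 'display'] (min_width=15, slack=2)
Line 3: ['waterfall', 'is'] (min_width=12, slack=5)
Line 4: ['segment', 'telescope'] (min_width=17, slack=0)
Line 5: ['mineral', 'machine'] (min_width=15, slack=2)
Line 6: ['ocean', 'island', 'all'] (min_width=16, slack=1)
Line 7: ['box', 'library', 'open'] (min_width=16, slack=1)
Line 8: ['brick', 'good', 'pepper'] (min_width=17, slack=0)
Line 9: ['violin', 'high', 'stone'] (min_width=17, slack=0)
Line 10: ['milk', 'to', 'deep', 'from'] (min_width=17, slack=0)
Total lines: 10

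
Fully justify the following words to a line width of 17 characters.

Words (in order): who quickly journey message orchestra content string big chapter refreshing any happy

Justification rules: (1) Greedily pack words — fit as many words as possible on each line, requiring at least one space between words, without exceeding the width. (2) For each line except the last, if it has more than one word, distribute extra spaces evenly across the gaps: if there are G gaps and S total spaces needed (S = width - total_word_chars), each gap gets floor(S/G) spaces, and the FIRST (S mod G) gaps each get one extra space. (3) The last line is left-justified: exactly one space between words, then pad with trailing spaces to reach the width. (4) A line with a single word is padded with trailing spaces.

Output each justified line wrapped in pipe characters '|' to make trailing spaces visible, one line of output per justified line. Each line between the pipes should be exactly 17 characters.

Answer: |who       quickly|
|journey   message|
|orchestra content|
|string        big|
|chapter          |
|refreshing    any|
|happy            |

Derivation:
Line 1: ['who', 'quickly'] (min_width=11, slack=6)
Line 2: ['journey', 'message'] (min_width=15, slack=2)
Line 3: ['orchestra', 'content'] (min_width=17, slack=0)
Line 4: ['string', 'big'] (min_width=10, slack=7)
Line 5: ['chapter'] (min_width=7, slack=10)
Line 6: ['refreshing', 'any'] (min_width=14, slack=3)
Line 7: ['happy'] (min_width=5, slack=12)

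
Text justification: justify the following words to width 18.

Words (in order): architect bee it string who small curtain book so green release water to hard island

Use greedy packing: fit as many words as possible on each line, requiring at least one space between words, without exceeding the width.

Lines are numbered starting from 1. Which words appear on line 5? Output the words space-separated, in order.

Line 1: ['architect', 'bee', 'it'] (min_width=16, slack=2)
Line 2: ['string', 'who', 'small'] (min_width=16, slack=2)
Line 3: ['curtain', 'book', 'so'] (min_width=15, slack=3)
Line 4: ['green', 'release'] (min_width=13, slack=5)
Line 5: ['water', 'to', 'hard'] (min_width=13, slack=5)
Line 6: ['island'] (min_width=6, slack=12)

Answer: water to hard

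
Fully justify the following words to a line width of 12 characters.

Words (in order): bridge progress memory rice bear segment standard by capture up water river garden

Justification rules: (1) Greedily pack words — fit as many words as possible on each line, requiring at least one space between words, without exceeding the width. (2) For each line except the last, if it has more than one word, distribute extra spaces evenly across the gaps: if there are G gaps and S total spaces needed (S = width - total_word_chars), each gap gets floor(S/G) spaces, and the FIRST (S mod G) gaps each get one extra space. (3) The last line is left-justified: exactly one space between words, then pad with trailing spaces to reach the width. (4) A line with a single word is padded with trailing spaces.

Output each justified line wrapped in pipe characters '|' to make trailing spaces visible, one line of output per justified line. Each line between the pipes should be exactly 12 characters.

Answer: |bridge      |
|progress    |
|memory  rice|
|bear segment|
|standard  by|
|capture   up|
|water  river|
|garden      |

Derivation:
Line 1: ['bridge'] (min_width=6, slack=6)
Line 2: ['progress'] (min_width=8, slack=4)
Line 3: ['memory', 'rice'] (min_width=11, slack=1)
Line 4: ['bear', 'segment'] (min_width=12, slack=0)
Line 5: ['standard', 'by'] (min_width=11, slack=1)
Line 6: ['capture', 'up'] (min_width=10, slack=2)
Line 7: ['water', 'river'] (min_width=11, slack=1)
Line 8: ['garden'] (min_width=6, slack=6)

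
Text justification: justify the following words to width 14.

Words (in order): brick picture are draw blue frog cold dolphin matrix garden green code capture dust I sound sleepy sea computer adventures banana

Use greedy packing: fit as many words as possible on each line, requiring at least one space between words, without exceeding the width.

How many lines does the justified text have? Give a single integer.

Line 1: ['brick', 'picture'] (min_width=13, slack=1)
Line 2: ['are', 'draw', 'blue'] (min_width=13, slack=1)
Line 3: ['frog', 'cold'] (min_width=9, slack=5)
Line 4: ['dolphin', 'matrix'] (min_width=14, slack=0)
Line 5: ['garden', 'green'] (min_width=12, slack=2)
Line 6: ['code', 'capture'] (min_width=12, slack=2)
Line 7: ['dust', 'I', 'sound'] (min_width=12, slack=2)
Line 8: ['sleepy', 'sea'] (min_width=10, slack=4)
Line 9: ['computer'] (min_width=8, slack=6)
Line 10: ['adventures'] (min_width=10, slack=4)
Line 11: ['banana'] (min_width=6, slack=8)
Total lines: 11

Answer: 11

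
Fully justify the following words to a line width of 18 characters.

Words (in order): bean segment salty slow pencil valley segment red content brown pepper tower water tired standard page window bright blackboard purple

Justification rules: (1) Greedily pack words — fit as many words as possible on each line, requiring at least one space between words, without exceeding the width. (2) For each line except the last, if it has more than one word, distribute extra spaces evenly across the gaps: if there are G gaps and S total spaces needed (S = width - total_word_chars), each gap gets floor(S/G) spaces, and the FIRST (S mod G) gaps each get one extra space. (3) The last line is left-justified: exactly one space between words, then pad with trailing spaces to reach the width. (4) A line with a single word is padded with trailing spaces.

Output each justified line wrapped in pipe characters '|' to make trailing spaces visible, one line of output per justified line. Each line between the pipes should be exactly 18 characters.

Answer: |bean segment salty|
|slow pencil valley|
|segment        red|
|content      brown|
|pepper tower water|
|tired     standard|
|page window bright|
|blackboard purple |

Derivation:
Line 1: ['bean', 'segment', 'salty'] (min_width=18, slack=0)
Line 2: ['slow', 'pencil', 'valley'] (min_width=18, slack=0)
Line 3: ['segment', 'red'] (min_width=11, slack=7)
Line 4: ['content', 'brown'] (min_width=13, slack=5)
Line 5: ['pepper', 'tower', 'water'] (min_width=18, slack=0)
Line 6: ['tired', 'standard'] (min_width=14, slack=4)
Line 7: ['page', 'window', 'bright'] (min_width=18, slack=0)
Line 8: ['blackboard', 'purple'] (min_width=17, slack=1)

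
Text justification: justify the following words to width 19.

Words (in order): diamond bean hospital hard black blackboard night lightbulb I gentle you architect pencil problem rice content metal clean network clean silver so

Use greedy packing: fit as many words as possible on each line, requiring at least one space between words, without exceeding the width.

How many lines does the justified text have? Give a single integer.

Line 1: ['diamond', 'bean'] (min_width=12, slack=7)
Line 2: ['hospital', 'hard', 'black'] (min_width=19, slack=0)
Line 3: ['blackboard', 'night'] (min_width=16, slack=3)
Line 4: ['lightbulb', 'I', 'gentle'] (min_width=18, slack=1)
Line 5: ['you', 'architect'] (min_width=13, slack=6)
Line 6: ['pencil', 'problem', 'rice'] (min_width=19, slack=0)
Line 7: ['content', 'metal', 'clean'] (min_width=19, slack=0)
Line 8: ['network', 'clean'] (min_width=13, slack=6)
Line 9: ['silver', 'so'] (min_width=9, slack=10)
Total lines: 9

Answer: 9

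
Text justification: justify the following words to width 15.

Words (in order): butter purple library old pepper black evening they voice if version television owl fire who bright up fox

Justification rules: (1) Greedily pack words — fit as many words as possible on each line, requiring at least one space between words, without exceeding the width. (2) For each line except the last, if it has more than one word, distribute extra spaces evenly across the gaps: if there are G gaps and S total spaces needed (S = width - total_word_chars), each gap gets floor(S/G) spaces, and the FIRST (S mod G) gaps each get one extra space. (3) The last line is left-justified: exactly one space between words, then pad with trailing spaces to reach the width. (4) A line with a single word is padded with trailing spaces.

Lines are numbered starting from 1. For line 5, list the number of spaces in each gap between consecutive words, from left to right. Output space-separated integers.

Answer: 8

Derivation:
Line 1: ['butter', 'purple'] (min_width=13, slack=2)
Line 2: ['library', 'old'] (min_width=11, slack=4)
Line 3: ['pepper', 'black'] (min_width=12, slack=3)
Line 4: ['evening', 'they'] (min_width=12, slack=3)
Line 5: ['voice', 'if'] (min_width=8, slack=7)
Line 6: ['version'] (min_width=7, slack=8)
Line 7: ['television', 'owl'] (min_width=14, slack=1)
Line 8: ['fire', 'who', 'bright'] (min_width=15, slack=0)
Line 9: ['up', 'fox'] (min_width=6, slack=9)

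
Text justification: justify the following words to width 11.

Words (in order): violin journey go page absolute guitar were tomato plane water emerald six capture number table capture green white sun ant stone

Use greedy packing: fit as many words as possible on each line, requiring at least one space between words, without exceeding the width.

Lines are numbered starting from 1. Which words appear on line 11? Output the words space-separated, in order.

Line 1: ['violin'] (min_width=6, slack=5)
Line 2: ['journey', 'go'] (min_width=10, slack=1)
Line 3: ['page'] (min_width=4, slack=7)
Line 4: ['absolute'] (min_width=8, slack=3)
Line 5: ['guitar', 'were'] (min_width=11, slack=0)
Line 6: ['tomato'] (min_width=6, slack=5)
Line 7: ['plane', 'water'] (min_width=11, slack=0)
Line 8: ['emerald', 'six'] (min_width=11, slack=0)
Line 9: ['capture'] (min_width=7, slack=4)
Line 10: ['number'] (min_width=6, slack=5)
Line 11: ['table'] (min_width=5, slack=6)
Line 12: ['capture'] (min_width=7, slack=4)
Line 13: ['green', 'white'] (min_width=11, slack=0)
Line 14: ['sun', 'ant'] (min_width=7, slack=4)
Line 15: ['stone'] (min_width=5, slack=6)

Answer: table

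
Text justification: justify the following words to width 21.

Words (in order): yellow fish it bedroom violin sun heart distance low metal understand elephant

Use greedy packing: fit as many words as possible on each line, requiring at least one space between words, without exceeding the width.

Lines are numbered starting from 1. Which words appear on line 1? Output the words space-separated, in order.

Line 1: ['yellow', 'fish', 'it'] (min_width=14, slack=7)
Line 2: ['bedroom', 'violin', 'sun'] (min_width=18, slack=3)
Line 3: ['heart', 'distance', 'low'] (min_width=18, slack=3)
Line 4: ['metal', 'understand'] (min_width=16, slack=5)
Line 5: ['elephant'] (min_width=8, slack=13)

Answer: yellow fish it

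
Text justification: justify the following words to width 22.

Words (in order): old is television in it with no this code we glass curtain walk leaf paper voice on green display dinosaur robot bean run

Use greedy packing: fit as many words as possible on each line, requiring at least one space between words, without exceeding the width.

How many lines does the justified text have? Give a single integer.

Answer: 6

Derivation:
Line 1: ['old', 'is', 'television', 'in'] (min_width=20, slack=2)
Line 2: ['it', 'with', 'no', 'this', 'code'] (min_width=20, slack=2)
Line 3: ['we', 'glass', 'curtain', 'walk'] (min_width=21, slack=1)
Line 4: ['leaf', 'paper', 'voice', 'on'] (min_width=19, slack=3)
Line 5: ['green', 'display', 'dinosaur'] (min_width=22, slack=0)
Line 6: ['robot', 'bean', 'run'] (min_width=14, slack=8)
Total lines: 6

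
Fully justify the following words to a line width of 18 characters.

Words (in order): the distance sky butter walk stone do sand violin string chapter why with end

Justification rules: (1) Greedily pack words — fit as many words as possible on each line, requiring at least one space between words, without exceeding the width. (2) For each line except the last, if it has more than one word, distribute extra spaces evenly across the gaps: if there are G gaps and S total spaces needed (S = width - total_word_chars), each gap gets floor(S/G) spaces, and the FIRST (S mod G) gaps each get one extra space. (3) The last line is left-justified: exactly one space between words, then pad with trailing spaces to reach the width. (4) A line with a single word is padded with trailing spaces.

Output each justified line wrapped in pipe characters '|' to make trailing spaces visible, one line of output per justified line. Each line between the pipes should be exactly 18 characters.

Answer: |the  distance  sky|
|butter  walk stone|
|do   sand   violin|
|string chapter why|
|with end          |

Derivation:
Line 1: ['the', 'distance', 'sky'] (min_width=16, slack=2)
Line 2: ['butter', 'walk', 'stone'] (min_width=17, slack=1)
Line 3: ['do', 'sand', 'violin'] (min_width=14, slack=4)
Line 4: ['string', 'chapter', 'why'] (min_width=18, slack=0)
Line 5: ['with', 'end'] (min_width=8, slack=10)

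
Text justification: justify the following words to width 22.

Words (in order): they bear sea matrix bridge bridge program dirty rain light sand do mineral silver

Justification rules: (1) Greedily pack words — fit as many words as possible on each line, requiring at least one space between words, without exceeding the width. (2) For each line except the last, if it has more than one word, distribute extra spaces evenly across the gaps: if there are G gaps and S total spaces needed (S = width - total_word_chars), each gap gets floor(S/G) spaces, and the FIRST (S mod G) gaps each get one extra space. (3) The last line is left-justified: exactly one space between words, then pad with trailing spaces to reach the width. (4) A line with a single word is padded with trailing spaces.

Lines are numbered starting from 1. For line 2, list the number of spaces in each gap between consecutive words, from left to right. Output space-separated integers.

Line 1: ['they', 'bear', 'sea', 'matrix'] (min_width=20, slack=2)
Line 2: ['bridge', 'bridge', 'program'] (min_width=21, slack=1)
Line 3: ['dirty', 'rain', 'light', 'sand'] (min_width=21, slack=1)
Line 4: ['do', 'mineral', 'silver'] (min_width=17, slack=5)

Answer: 2 1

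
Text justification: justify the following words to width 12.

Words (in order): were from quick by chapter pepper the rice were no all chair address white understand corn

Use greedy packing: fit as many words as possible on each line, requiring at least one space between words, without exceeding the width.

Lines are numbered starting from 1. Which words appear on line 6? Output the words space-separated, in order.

Answer: all chair

Derivation:
Line 1: ['were', 'from'] (min_width=9, slack=3)
Line 2: ['quick', 'by'] (min_width=8, slack=4)
Line 3: ['chapter'] (min_width=7, slack=5)
Line 4: ['pepper', 'the'] (min_width=10, slack=2)
Line 5: ['rice', 'were', 'no'] (min_width=12, slack=0)
Line 6: ['all', 'chair'] (min_width=9, slack=3)
Line 7: ['address'] (min_width=7, slack=5)
Line 8: ['white'] (min_width=5, slack=7)
Line 9: ['understand'] (min_width=10, slack=2)
Line 10: ['corn'] (min_width=4, slack=8)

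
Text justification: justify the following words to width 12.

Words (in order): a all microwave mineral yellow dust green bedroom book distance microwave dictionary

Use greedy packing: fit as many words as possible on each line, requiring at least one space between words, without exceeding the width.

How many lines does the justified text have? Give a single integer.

Answer: 9

Derivation:
Line 1: ['a', 'all'] (min_width=5, slack=7)
Line 2: ['microwave'] (min_width=9, slack=3)
Line 3: ['mineral'] (min_width=7, slack=5)
Line 4: ['yellow', 'dust'] (min_width=11, slack=1)
Line 5: ['green'] (min_width=5, slack=7)
Line 6: ['bedroom', 'book'] (min_width=12, slack=0)
Line 7: ['distance'] (min_width=8, slack=4)
Line 8: ['microwave'] (min_width=9, slack=3)
Line 9: ['dictionary'] (min_width=10, slack=2)
Total lines: 9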